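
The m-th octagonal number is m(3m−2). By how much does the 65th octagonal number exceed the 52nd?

65·(3·65 − 2) = 12545 and 52·(3·52 − 2) = 8008.
Difference: 12545 − 8008 = 4537.

4537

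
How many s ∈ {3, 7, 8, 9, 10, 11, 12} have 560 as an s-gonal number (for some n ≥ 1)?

s = 3: P(3, 32) = 528 and P(3, 33) = 561; 560 is not s-gonal.
s = 7: P(7, 15) = 540 and P(7, 16) = 616; 560 is not s-gonal.
s = 8: P(8, 14) = 560. ✓
s = 9: P(9, 13) = 559 and P(9, 14) = 651; 560 is not s-gonal.
s = 10: P(10, 12) = 540 and P(10, 13) = 637; 560 is not s-gonal.
s = 11: P(11, 11) = 506 and P(11, 12) = 606; 560 is not s-gonal.
s = 12: P(12, 10) = 460 and P(12, 11) = 561; 560 is not s-gonal.
Hits: s ∈ {8} → 1.

1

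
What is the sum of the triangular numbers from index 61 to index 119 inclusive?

Σ i(i+1)/2 = (Σi² + Σi) / 2 over i = 61..119.
Σi = 7140 − 1830 = 5310 and Σi² = 568820 − 73810 = 495010.
(1·495010 + 1·5310) / 2 = 500320/2 = 250160.

250160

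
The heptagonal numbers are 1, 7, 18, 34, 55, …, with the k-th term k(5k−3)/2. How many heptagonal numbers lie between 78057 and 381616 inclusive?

The n-th heptagonal number is n(5n−3)/2.
Smallest index with value ≥ 78057: n = 177 (giving 78057).
Largest index with value ≤ 381616: n = 391 (giving 381616).
Indices 177 through 391: 215 terms.

215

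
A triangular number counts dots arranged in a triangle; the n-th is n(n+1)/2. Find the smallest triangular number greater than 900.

Solve n(n+1)/2 > 900 for integer n.
The largest n with value ≤ 900 is 41 (since 861 ≤ 900 < 903), so the first above is n = 42, value 903.

903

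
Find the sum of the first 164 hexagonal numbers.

Σ i(2i−1) = 2Σi² − Σi over i = 1..164.
Σi = 13530 and Σi² = 1483790.
2·1483790 − 1·13530 = 2954050.

2954050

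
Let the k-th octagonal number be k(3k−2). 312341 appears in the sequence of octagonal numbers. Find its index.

323

Set n(3n−2) = 312341, giving 3n² − 2n − 312341 = 0.
So n = (2 + 1936) / 6 = 1938/6 = 323.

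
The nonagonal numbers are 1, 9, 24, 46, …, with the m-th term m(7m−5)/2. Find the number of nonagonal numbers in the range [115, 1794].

The n-th nonagonal number is n(7n−5)/2.
Smallest index with value ≥ 115: n = 7 (giving 154).
Largest index with value ≤ 1794: n = 23 (giving 1794).
Indices 7 through 23: 17 terms.

17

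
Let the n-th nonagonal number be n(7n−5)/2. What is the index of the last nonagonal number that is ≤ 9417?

52

Solve n(7n−5)/2 ≤ 9417 for integer n.
n = 52 gives 9334 ≤ 9417, while n = 53 gives 9699 > 9417; so the answer is index 52.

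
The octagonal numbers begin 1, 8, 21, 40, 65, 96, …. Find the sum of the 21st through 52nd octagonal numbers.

Σ i(3i−2) = 3Σi² − 2Σi over i = 21..52.
Σi = 1378 − 210 = 1168 and Σi² = 48230 − 2870 = 45360.
3·45360 − 2·1168 = 133744.

133744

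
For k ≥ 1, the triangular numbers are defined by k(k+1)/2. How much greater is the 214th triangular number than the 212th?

427

214·215/2 = 23005 and 212·213/2 = 22578.
Difference: 23005 − 22578 = 427.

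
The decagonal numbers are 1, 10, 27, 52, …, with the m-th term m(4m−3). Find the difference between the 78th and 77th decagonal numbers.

617

Consecutive decagonal numbers differ by 8n − 7: here 8·78 − 7 = 617.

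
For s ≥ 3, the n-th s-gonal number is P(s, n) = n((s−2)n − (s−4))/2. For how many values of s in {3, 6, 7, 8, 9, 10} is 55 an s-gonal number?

2

s = 3: P(3, 10) = 55. ✓
s = 6: P(6, 5) = 45 and P(6, 6) = 66; 55 is not s-gonal.
s = 7: P(7, 5) = 55. ✓
s = 8: P(8, 4) = 40 and P(8, 5) = 65; 55 is not s-gonal.
s = 9: P(9, 4) = 46 and P(9, 5) = 75; 55 is not s-gonal.
s = 10: P(10, 4) = 52 and P(10, 5) = 85; 55 is not s-gonal.
Hits: s ∈ {3, 7} → 2.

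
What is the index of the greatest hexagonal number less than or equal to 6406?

56

Solve n(2n−1) ≤ 6406 for integer n.
n = 56 gives 6216 ≤ 6406, while n = 57 gives 6441 > 6406; so the answer is index 56.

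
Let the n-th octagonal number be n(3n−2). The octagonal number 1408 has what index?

Set n(3n−2) = 1408, giving 3n² − 2n − 1408 = 0.
So n = (2 + 130) / 6 = 132/6 = 22.
Check: 22·(3·22 − 2) = 1408. ✓

22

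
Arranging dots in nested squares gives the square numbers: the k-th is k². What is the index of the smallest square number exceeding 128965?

360

Solve n² > 128965 for integer n.
The largest n with value ≤ 128965 is 359 (since 128881 ≤ 128965 < 129600), so the first above is n = 360, value 129600.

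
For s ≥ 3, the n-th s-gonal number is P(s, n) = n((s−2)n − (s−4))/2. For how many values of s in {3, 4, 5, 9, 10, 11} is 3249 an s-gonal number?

1

s = 3: P(3, 80) = 3240 and P(3, 81) = 3321; 3249 is not s-gonal.
s = 4: P(4, 57) = 3249. ✓
s = 5: P(5, 46) = 3151 and P(5, 47) = 3290; 3249 is not s-gonal.
s = 9: P(9, 30) = 3075 and P(9, 31) = 3286; 3249 is not s-gonal.
s = 10: P(10, 28) = 3052 and P(10, 29) = 3277; 3249 is not s-gonal.
s = 11: P(11, 27) = 3186 and P(11, 28) = 3430; 3249 is not s-gonal.
Hits: s ∈ {4} → 1.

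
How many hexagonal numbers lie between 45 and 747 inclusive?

15

The n-th hexagonal number is n(2n−1).
Smallest index with value ≥ 45: n = 5 (giving 45).
Largest index with value ≤ 747: n = 19 (giving 703).
Indices 5 through 19: 15 terms.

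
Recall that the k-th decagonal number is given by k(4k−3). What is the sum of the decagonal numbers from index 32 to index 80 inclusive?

645624

Σ i(4i−3) = 4Σi² − 3Σi over i = 32..80.
Σi = 3240 − 496 = 2744 and Σi² = 173880 − 10416 = 163464.
4·163464 − 3·2744 = 645624.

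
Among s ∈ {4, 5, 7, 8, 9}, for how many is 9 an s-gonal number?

2

s = 4: P(4, 3) = 9. ✓
s = 5: P(5, 2) = 5 and P(5, 3) = 12; 9 is not s-gonal.
s = 7: P(7, 2) = 7 and P(7, 3) = 18; 9 is not s-gonal.
s = 8: P(8, 2) = 8 and P(8, 3) = 21; 9 is not s-gonal.
s = 9: P(9, 2) = 9. ✓
Hits: s ∈ {4, 9} → 2.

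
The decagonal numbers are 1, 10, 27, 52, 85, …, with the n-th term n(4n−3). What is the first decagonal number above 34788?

Solve n(4n−3) > 34788 for integer n.
The largest n with value ≤ 34788 is 93 (since 34317 ≤ 34788 < 35062), so the first above is n = 94, value 35062.

35062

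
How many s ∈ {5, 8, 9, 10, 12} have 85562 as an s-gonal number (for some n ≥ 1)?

s = 5: P(5, 239) = 85562. ✓
s = 8: P(8, 169) = 85345 and P(8, 170) = 86360; 85562 is not s-gonal.
s = 9: P(9, 156) = 84786 and P(9, 157) = 85879; 85562 is not s-gonal.
s = 10: P(10, 146) = 84826 and P(10, 147) = 85995; 85562 is not s-gonal.
s = 12: P(12, 131) = 85281 and P(12, 132) = 86592; 85562 is not s-gonal.
Hits: s ∈ {5} → 1.

1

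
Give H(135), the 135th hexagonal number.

The 135th hexagonal number is n(2n−1) with n = 135.
135·(2·135 − 1) = 135·269 = 36315.

36315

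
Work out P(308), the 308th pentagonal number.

The 308th pentagonal number is n(3n−1)/2 with n = 308.
308·(3·308 − 1)/2 = 308·923/2 = 142142.

142142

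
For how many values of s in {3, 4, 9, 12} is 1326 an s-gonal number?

s = 3: P(3, 51) = 1326. ✓
s = 4: P(4, 36) = 1296 and P(4, 37) = 1369; 1326 is not s-gonal.
s = 9: P(9, 19) = 1216 and P(9, 20) = 1350; 1326 is not s-gonal.
s = 12: P(12, 16) = 1216 and P(12, 17) = 1377; 1326 is not s-gonal.
Hits: s ∈ {3} → 1.

1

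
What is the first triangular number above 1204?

Solve n(n+1)/2 > 1204 for integer n.
The largest n with value ≤ 1204 is 48 (since 1176 ≤ 1204 < 1225), so the first above is n = 49, value 1225.

1225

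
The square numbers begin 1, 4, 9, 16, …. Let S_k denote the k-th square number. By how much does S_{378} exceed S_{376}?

378² = 142884 and 376² = 141376.
Difference: 142884 − 141376 = 1508.

1508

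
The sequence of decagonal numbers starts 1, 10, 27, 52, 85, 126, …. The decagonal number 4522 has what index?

34

Set n(4n−3) = 4522, giving 4n² − 3n − 4522 = 0.
The discriminant is 9 + 16·4522 = 72361, and √72361 = 269.
So n = (3 + 269) / 8 = 272/8 = 34.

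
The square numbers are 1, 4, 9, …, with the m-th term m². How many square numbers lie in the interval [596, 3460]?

The n-th square number is n².
Smallest index with value ≥ 596: n = 25 (giving 625).
Largest index with value ≤ 3460: n = 58 (giving 3364).
Indices 25 through 58: 34 terms.

34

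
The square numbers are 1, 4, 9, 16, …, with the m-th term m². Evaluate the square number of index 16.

The 16th square number is n² with n = 16.
16² = 256.

256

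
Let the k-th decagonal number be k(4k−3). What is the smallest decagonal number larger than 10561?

10660

Solve n(4n−3) > 10561 for integer n.
The largest n with value ≤ 10561 is 51 (since 10251 ≤ 10561 < 10660), so the first above is n = 52, value 10660.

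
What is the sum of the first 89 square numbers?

Σ_{i=1}^{89} i² = 89·90·179/6 = 238965.

238965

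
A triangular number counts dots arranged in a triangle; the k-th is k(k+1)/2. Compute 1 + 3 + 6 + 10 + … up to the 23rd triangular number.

2300

Σ i(i+1)/2 = (Σi² + Σi) / 2 over i = 1..23.
Σi = 276 and Σi² = 4324.
(1·4324 + 1·276) / 2 = 4600/2 = 2300.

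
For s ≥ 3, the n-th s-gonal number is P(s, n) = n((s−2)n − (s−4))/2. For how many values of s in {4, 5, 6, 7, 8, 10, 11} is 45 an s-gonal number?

1

s = 4: P(4, 6) = 36 and P(4, 7) = 49; 45 is not s-gonal.
s = 5: P(5, 5) = 35 and P(5, 6) = 51; 45 is not s-gonal.
s = 6: P(6, 5) = 45. ✓
s = 7: P(7, 4) = 34 and P(7, 5) = 55; 45 is not s-gonal.
s = 8: P(8, 4) = 40 and P(8, 5) = 65; 45 is not s-gonal.
s = 10: P(10, 3) = 27 and P(10, 4) = 52; 45 is not s-gonal.
s = 11: P(11, 3) = 30 and P(11, 4) = 58; 45 is not s-gonal.
Hits: s ∈ {6} → 1.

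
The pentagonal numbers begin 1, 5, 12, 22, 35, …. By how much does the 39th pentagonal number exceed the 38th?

Consecutive pentagonal numbers differ by 3n − 2: here 3·39 − 2 = 115.

115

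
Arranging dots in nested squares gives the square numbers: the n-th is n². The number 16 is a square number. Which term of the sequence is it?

We need n² = 16, so n = √16 = 4.
Check: 4² = 16. ✓

4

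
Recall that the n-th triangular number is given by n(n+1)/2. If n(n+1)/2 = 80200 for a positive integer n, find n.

Set n(n+1)/2 = 80200, giving n² + n − 160400 = 0.
The discriminant is 1 + 8·80200 = 641601, and √641601 = 801.
So n = (-1 + 801) / 2 = 800/2 = 400.

400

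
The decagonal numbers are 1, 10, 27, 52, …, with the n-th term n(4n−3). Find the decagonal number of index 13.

The 13th decagonal number is n(4n−3) with n = 13.
13·(4·13 − 3) = 13·49 = 637.

637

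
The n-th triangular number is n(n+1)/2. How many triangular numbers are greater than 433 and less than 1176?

The n-th triangular number is n(n+1)/2.
Smallest index with value > 433: n = 29 (giving 435).
Largest index with value < 1176: n = 47 (giving 1128).
Indices 29 through 47: 19 terms.

19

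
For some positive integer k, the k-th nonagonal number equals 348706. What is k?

316

Set n(7n−5)/2 = 348706, giving 7n² − 5n − 697412 = 0.
The discriminant is 25 + 56·348706 = 19527561, and √19527561 = 4419.
So n = (5 + 4419) / 14 = 4424/14 = 316.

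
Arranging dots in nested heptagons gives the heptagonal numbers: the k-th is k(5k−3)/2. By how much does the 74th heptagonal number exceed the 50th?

7404

74·(5·74 − 3)/2 = 13579 and 50·(5·50 − 3)/2 = 6175.
Difference: 13579 − 6175 = 7404.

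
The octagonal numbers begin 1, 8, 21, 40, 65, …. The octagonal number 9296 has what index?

Set n(3n−2) = 9296, giving 3n² − 2n − 9296 = 0.
The discriminant is 4 + 12·9296 = 111556, and √111556 = 334.
So n = (2 + 334) / 6 = 336/6 = 56.

56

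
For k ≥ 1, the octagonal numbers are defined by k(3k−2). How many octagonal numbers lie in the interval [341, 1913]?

The n-th octagonal number is n(3n−2).
Smallest index with value ≥ 341: n = 11 (giving 341).
Largest index with value ≤ 1913: n = 25 (giving 1825).
Indices 11 through 25: 15 terms.

15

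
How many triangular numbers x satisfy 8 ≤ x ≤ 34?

The n-th triangular number is n(n+1)/2.
Smallest index with value ≥ 8: n = 4 (giving 10).
Largest index with value ≤ 34: n = 7 (giving 28).
Indices 4 through 7: 4 terms.

4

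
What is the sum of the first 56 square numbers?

Σ_{i=1}^{56} i² = 56·57·113/6 = 60116.

60116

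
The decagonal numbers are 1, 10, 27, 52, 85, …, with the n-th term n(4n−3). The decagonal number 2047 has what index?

23

Set n(4n−3) = 2047, giving 4n² − 3n − 2047 = 0.
The discriminant is 9 + 16·2047 = 32761, and √32761 = 181.
So n = (3 + 181) / 8 = 184/8 = 23.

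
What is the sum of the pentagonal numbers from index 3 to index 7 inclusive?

Σ i(3i−1)/2 = (3Σi² − Σi) / 2 over i = 3..7.
Σi = 28 − 3 = 25 and Σi² = 140 − 5 = 135.
(3·135 − 1·25) / 2 = 380/2 = 190.

190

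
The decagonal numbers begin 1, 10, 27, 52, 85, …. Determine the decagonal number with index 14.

The 14th decagonal number is n(4n−3) with n = 14.
14·(4·14 − 3) = 14·53 = 742.

742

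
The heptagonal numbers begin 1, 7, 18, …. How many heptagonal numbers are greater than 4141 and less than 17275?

42

The n-th heptagonal number is n(5n−3)/2.
Smallest index with value > 4141: n = 42 (giving 4347).
Largest index with value < 17275: n = 83 (giving 17098).
Indices 42 through 83: 42 terms.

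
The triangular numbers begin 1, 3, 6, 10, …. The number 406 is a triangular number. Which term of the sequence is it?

Set n(n+1)/2 = 406, giving n² + n − 812 = 0.
So n = (-1 + 57) / 2 = 56/2 = 28.
Check: 28·29/2 = 406. ✓

28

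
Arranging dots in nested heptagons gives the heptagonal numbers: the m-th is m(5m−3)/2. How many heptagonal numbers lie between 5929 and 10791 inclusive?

The n-th heptagonal number is n(5n−3)/2.
Smallest index with value ≥ 5929: n = 49 (giving 5929).
Largest index with value ≤ 10791: n = 66 (giving 10791).
Indices 49 through 66: 18 terms.

18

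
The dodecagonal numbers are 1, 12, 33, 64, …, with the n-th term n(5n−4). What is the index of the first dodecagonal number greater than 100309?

Solve n(5n−4) > 100309 for integer n.
The largest n with value ≤ 100309 is 142 (since 100252 ≤ 100309 < 101673), so the first above is n = 143, value 101673.

143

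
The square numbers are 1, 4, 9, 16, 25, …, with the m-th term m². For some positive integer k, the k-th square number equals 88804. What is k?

We need n² = 88804, so n = √88804 = 298.

298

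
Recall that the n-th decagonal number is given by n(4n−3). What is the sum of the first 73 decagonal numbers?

521293

Σ i(4i−3) = 4Σi² − 3Σi over i = 1..73.
Σi = 2701 and Σi² = 132349.
4·132349 − 3·2701 = 521293.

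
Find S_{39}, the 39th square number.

1521

39² = 1521.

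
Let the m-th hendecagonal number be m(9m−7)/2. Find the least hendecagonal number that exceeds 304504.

305631

Solve n(9n−7)/2 > 304504 for integer n.
The largest n with value ≤ 304504 is 260 (since 303290 ≤ 304504 < 305631), so the first above is n = 261, value 305631.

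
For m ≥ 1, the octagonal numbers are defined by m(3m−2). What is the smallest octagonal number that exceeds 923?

Solve n(3n−2) > 923 for integer n.
The largest n with value ≤ 923 is 17 (since 833 ≤ 923 < 936), so the first above is n = 18, value 936.

936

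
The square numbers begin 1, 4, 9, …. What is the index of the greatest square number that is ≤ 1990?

44

Solve n² ≤ 1990 for integer n.
n = 44 gives 1936 ≤ 1990, while n = 45 gives 2025 > 1990; so the answer is index 44.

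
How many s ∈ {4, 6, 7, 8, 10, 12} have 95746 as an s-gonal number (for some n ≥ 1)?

s = 4: P(4, 309) = 95481 and P(4, 310) = 96100; 95746 is not s-gonal.
s = 6: P(6, 219) = 95703 and P(6, 220) = 96580; 95746 is not s-gonal.
s = 7: P(7, 196) = 95746. ✓
s = 8: P(8, 178) = 94696 and P(8, 179) = 95765; 95746 is not s-gonal.
s = 10: P(10, 155) = 95635 and P(10, 156) = 96876; 95746 is not s-gonal.
s = 12: P(12, 138) = 94668 and P(12, 139) = 96049; 95746 is not s-gonal.
Hits: s ∈ {7} → 1.

1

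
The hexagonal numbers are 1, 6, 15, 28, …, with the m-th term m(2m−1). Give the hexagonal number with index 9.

9·(2·9 − 1) = 9·17 = 153.

153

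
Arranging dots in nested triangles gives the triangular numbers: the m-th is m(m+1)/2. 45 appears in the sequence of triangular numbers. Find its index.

9

Set n(n+1)/2 = 45, giving n² + n − 90 = 0.
The discriminant is 1 + 8·45 = 361, and √361 = 19.
So n = (-1 + 19) / 2 = 18/2 = 9.
Check: 9·10/2 = 45. ✓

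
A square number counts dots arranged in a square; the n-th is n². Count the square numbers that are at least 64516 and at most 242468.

239

The n-th square number is n².
Smallest index with value ≥ 64516: n = 254 (giving 64516).
Largest index with value ≤ 242468: n = 492 (giving 242064).
Indices 254 through 492: 239 terms.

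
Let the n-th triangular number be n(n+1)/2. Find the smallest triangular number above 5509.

5565

Solve n(n+1)/2 > 5509 for integer n.
The largest n with value ≤ 5509 is 104 (since 5460 ≤ 5509 < 5565), so the first above is n = 105, value 5565.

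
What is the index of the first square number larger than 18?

Solve n² > 18 for integer n.
The largest n with value ≤ 18 is 4 (since 16 ≤ 18 < 25), so the first above is n = 5, value 25.

5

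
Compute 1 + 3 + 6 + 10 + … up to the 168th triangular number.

804440

Σ i(i+1)/2 = (Σi² + Σi) / 2 over i = 1..168.
Σi = 14196 and Σi² = 1594684.
(1·1594684 + 1·14196) / 2 = 1608880/2 = 804440.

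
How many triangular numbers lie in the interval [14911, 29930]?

72

The n-th triangular number is n(n+1)/2.
Smallest index with value ≥ 14911: n = 173 (giving 15051).
Largest index with value ≤ 29930: n = 244 (giving 29890).
Indices 173 through 244: 72 terms.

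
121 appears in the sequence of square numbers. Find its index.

We need n² = 121, so n = √121 = 11.

11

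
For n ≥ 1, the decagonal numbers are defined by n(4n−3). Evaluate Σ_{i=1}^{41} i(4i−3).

Σ i(4i−3) = 4Σi² − 3Σi over i = 1..41.
Σi = 861 and Σi² = 23821.
4·23821 − 3·861 = 92701.

92701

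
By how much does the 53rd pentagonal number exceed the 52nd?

157

Consecutive pentagonal numbers differ by 3n − 2: here 3·53 − 2 = 157.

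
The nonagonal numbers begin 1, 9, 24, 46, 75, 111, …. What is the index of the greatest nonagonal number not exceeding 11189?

56

Solve n(7n−5)/2 ≤ 11189 for integer n.
n = 56 gives 10836 ≤ 11189, while n = 57 gives 11229 > 11189; so the answer is index 56.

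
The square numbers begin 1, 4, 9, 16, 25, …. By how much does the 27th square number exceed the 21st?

288

27² = 729 and 21² = 441.
Difference: 729 − 441 = 288.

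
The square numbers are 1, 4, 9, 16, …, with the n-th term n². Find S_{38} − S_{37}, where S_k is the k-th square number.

n² − (n−1)² = 2n − 1, so 38² − 37² = 2·38 − 1 = 75.

75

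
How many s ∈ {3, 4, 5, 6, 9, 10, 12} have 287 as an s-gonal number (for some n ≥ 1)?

s = 3: P(3, 23) = 276 and P(3, 24) = 300; 287 is not s-gonal.
s = 4: P(4, 16) = 256 and P(4, 17) = 289; 287 is not s-gonal.
s = 5: P(5, 14) = 287. ✓
s = 6: P(6, 12) = 276 and P(6, 13) = 325; 287 is not s-gonal.
s = 9: P(9, 9) = 261 and P(9, 10) = 325; 287 is not s-gonal.
s = 10: P(10, 8) = 232 and P(10, 9) = 297; 287 is not s-gonal.
s = 12: P(12, 7) = 217 and P(12, 8) = 288; 287 is not s-gonal.
Hits: s ∈ {5} → 1.

1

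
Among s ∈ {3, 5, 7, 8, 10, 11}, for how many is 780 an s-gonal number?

1

s = 3: P(3, 39) = 780. ✓
s = 5: P(5, 22) = 715 and P(5, 23) = 782; 780 is not s-gonal.
s = 7: P(7, 17) = 697 and P(7, 18) = 783; 780 is not s-gonal.
s = 8: P(8, 16) = 736 and P(8, 17) = 833; 780 is not s-gonal.
s = 10: P(10, 14) = 742 and P(10, 15) = 855; 780 is not s-gonal.
s = 11: P(11, 13) = 715 and P(11, 14) = 833; 780 is not s-gonal.
Hits: s ∈ {3} → 1.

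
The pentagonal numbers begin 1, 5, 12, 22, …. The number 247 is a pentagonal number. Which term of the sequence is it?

Set n(3n−1)/2 = 247, giving 3n² − n − 494 = 0.
The discriminant is 1 + 24·247 = 5929, and √5929 = 77.
So n = (1 + 77) / 6 = 78/6 = 13.
Check: 13·(3·13 − 1)/2 = 247. ✓

13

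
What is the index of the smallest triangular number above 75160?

Solve n(n+1)/2 > 75160 for integer n.
The largest n with value ≤ 75160 is 387 (since 75078 ≤ 75160 < 75466), so the first above is n = 388, value 75466.

388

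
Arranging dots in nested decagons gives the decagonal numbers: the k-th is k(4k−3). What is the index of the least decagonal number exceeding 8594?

47

Solve n(4n−3) > 8594 for integer n.
The largest n with value ≤ 8594 is 46 (since 8326 ≤ 8594 < 8695), so the first above is n = 47, value 8695.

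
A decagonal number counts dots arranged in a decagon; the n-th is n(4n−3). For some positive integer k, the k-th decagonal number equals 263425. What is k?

257

Set n(4n−3) = 263425, giving 4n² − 3n − 263425 = 0.
So n = (3 + 2053) / 8 = 2056/8 = 257.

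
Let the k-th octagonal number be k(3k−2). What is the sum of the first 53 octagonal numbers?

150255

Σ i(3i−2) = 3Σi² − 2Σi over i = 1..53.
Σi = 1431 and Σi² = 51039.
3·51039 − 2·1431 = 150255.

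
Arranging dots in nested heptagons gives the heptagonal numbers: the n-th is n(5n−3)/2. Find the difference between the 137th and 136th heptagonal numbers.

681

Consecutive heptagonal numbers differ by 5n − 4: here 5·137 − 4 = 681.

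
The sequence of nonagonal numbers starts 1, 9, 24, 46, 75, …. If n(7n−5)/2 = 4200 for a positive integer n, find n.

Set n(7n−5)/2 = 4200, giving 7n² − 5n − 8400 = 0.
The discriminant is 25 + 56·4200 = 235225, and √235225 = 485.
So n = (5 + 485) / 14 = 490/14 = 35.
Check: 35·(7·35 − 5)/2 = 4200. ✓

35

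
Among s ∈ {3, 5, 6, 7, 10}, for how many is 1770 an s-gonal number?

2

s = 3: P(3, 59) = 1770. ✓
s = 5: P(5, 34) = 1717 and P(5, 35) = 1820; 1770 is not s-gonal.
s = 6: P(6, 30) = 1770. ✓
s = 7: P(7, 26) = 1651 and P(7, 27) = 1782; 1770 is not s-gonal.
s = 10: P(10, 21) = 1701 and P(10, 22) = 1870; 1770 is not s-gonal.
Hits: s ∈ {3, 6} → 2.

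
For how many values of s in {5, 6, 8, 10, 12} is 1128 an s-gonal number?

s = 5: P(5, 27) = 1080 and P(5, 28) = 1162; 1128 is not s-gonal.
s = 6: P(6, 24) = 1128. ✓
s = 8: P(8, 19) = 1045 and P(8, 20) = 1160; 1128 is not s-gonal.
s = 10: P(10, 17) = 1105 and P(10, 18) = 1242; 1128 is not s-gonal.
s = 12: P(12, 15) = 1065 and P(12, 16) = 1216; 1128 is not s-gonal.
Hits: s ∈ {6} → 1.

1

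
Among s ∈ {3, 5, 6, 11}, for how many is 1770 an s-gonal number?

2

s = 3: P(3, 59) = 1770. ✓
s = 5: P(5, 34) = 1717 and P(5, 35) = 1820; 1770 is not s-gonal.
s = 6: P(6, 30) = 1770. ✓
s = 11: P(11, 20) = 1730 and P(11, 21) = 1911; 1770 is not s-gonal.
Hits: s ∈ {3, 6} → 2.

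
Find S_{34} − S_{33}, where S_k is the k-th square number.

n² − (n−1)² = 2n − 1, so 34² − 33² = 2·34 − 1 = 67.

67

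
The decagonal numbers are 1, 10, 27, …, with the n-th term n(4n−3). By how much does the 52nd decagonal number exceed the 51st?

Consecutive decagonal numbers differ by 8n − 7: here 8·52 − 7 = 409.

409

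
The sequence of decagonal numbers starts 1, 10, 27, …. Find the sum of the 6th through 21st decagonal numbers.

12376

Σ i(4i−3) = 4Σi² − 3Σi over i = 6..21.
Σi = 231 − 15 = 216 and Σi² = 3311 − 55 = 3256.
4·3256 − 3·216 = 12376.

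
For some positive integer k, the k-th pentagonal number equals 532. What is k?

19

Set n(3n−1)/2 = 532, giving 3n² − n − 1064 = 0.
So n = (1 + 113) / 6 = 114/6 = 19.
Check: 19·(3·19 − 1)/2 = 532. ✓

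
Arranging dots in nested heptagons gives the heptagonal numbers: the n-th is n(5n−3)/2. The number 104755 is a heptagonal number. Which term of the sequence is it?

Set n(5n−3)/2 = 104755, giving 5n² − 3n − 209510 = 0.
The discriminant is 9 + 40·104755 = 4190209, and √4190209 = 2047.
So n = (3 + 2047) / 10 = 2050/10 = 205.
Check: 205·(5·205 − 3)/2 = 104755. ✓

205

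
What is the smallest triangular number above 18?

21

Solve n(n+1)/2 > 18 for integer n.
The largest n with value ≤ 18 is 5 (since 15 ≤ 18 < 21), so the first above is n = 6, value 21.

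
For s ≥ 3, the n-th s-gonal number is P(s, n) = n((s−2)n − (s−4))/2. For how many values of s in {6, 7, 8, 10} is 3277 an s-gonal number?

1

s = 6: P(6, 40) = 3160 and P(6, 41) = 3321; 3277 is not s-gonal.
s = 7: P(7, 36) = 3186 and P(7, 37) = 3367; 3277 is not s-gonal.
s = 8: P(8, 33) = 3201 and P(8, 34) = 3400; 3277 is not s-gonal.
s = 10: P(10, 29) = 3277. ✓
Hits: s ∈ {10} → 1.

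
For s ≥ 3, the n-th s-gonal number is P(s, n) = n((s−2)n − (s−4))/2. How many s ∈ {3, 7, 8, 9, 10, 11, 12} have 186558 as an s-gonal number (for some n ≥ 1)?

s = 3: P(3, 610) = 186355 and P(3, 611) = 186966; 186558 is not s-gonal.
s = 7: P(7, 273) = 185913 and P(7, 274) = 187279; 186558 is not s-gonal.
s = 8: P(8, 249) = 185505 and P(8, 250) = 187000; 186558 is not s-gonal.
s = 9: P(9, 231) = 186186 and P(9, 232) = 187804; 186558 is not s-gonal.
s = 10: P(10, 216) = 185976 and P(10, 217) = 187705; 186558 is not s-gonal.
s = 11: P(11, 204) = 186558. ✓
s = 12: P(12, 193) = 185473 and P(12, 194) = 187404; 186558 is not s-gonal.
Hits: s ∈ {11} → 1.

1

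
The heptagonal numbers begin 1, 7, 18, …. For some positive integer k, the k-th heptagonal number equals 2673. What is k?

33

Set n(5n−3)/2 = 2673, giving 5n² − 3n − 5346 = 0.
The discriminant is 9 + 40·2673 = 106929, and √106929 = 327.
So n = (3 + 327) / 10 = 330/10 = 33.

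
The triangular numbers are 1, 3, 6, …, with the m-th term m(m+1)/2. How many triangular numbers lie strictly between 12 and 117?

The n-th triangular number is n(n+1)/2.
Smallest index with value > 12: n = 5 (giving 15).
Largest index with value < 117: n = 14 (giving 105).
Indices 5 through 14: 10 terms.

10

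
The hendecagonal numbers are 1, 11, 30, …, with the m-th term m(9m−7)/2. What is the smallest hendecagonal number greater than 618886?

621426

Solve n(9n−7)/2 > 618886 for integer n.
The largest n with value ≤ 618886 is 371 (since 618086 ≤ 618886 < 621426), so the first above is n = 372, value 621426.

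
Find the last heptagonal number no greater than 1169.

1071

Solve n(5n−3)/2 ≤ 1169 for integer n.
n = 21 gives 1071 ≤ 1169, while n = 22 gives 1177 > 1169; so the answer is 1071.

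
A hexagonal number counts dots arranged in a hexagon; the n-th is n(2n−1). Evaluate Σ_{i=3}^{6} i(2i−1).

Σ i(2i−1) = 2Σi² − Σi over i = 3..6.
Σi = 21 − 3 = 18 and Σi² = 91 − 5 = 86.
2·86 − 1·18 = 154.

154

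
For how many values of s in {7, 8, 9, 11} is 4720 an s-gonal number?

s = 7: P(7, 43) = 4558 and P(7, 44) = 4774; 4720 is not s-gonal.
s = 8: P(8, 40) = 4720. ✓
s = 9: P(9, 37) = 4699 and P(9, 38) = 4959; 4720 is not s-gonal.
s = 11: P(11, 32) = 4496 and P(11, 33) = 4785; 4720 is not s-gonal.
Hits: s ∈ {8} → 1.

1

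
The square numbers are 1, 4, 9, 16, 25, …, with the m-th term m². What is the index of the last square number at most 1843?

42

Solve n² ≤ 1843 for integer n.
n = 42 gives 1764 ≤ 1843, while n = 43 gives 1849 > 1843; so the answer is index 42.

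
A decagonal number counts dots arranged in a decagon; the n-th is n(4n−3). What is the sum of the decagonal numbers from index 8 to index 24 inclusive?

Σ i(4i−3) = 4Σi² − 3Σi over i = 8..24.
Σi = 300 − 28 = 272 and Σi² = 4900 − 140 = 4760.
4·4760 − 3·272 = 18224.

18224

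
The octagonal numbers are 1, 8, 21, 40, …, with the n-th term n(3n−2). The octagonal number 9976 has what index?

58

Set n(3n−2) = 9976, giving 3n² − 2n − 9976 = 0.
The discriminant is 4 + 12·9976 = 119716, and √119716 = 346.
So n = (2 + 346) / 6 = 348/6 = 58.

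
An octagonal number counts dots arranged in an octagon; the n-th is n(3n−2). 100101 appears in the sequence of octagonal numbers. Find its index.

183

Set n(3n−2) = 100101, giving 3n² − 2n − 100101 = 0.
So n = (2 + 1096) / 6 = 1098/6 = 183.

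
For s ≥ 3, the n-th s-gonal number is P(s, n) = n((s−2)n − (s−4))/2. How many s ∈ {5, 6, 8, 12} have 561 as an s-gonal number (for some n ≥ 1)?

2

s = 5: P(5, 19) = 532 and P(5, 20) = 590; 561 is not s-gonal.
s = 6: P(6, 17) = 561. ✓
s = 8: P(8, 14) = 560 and P(8, 15) = 645; 561 is not s-gonal.
s = 12: P(12, 11) = 561. ✓
Hits: s ∈ {6, 12} → 2.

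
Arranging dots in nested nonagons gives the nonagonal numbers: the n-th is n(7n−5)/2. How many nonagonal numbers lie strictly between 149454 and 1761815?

The n-th nonagonal number is n(7n−5)/2.
Smallest index with value > 149454: n = 208 (giving 150904).
Largest index with value < 1761815: n = 709 (giving 1757611).
Indices 208 through 709: 502 terms.

502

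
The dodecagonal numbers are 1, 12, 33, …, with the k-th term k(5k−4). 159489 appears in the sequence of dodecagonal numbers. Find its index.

Set n(5n−4) = 159489, giving 5n² − 4n − 159489 = 0.
The discriminant is 16 + 20·159489 = 3189796, and √3189796 = 1786.
So n = (4 + 1786) / 10 = 1790/10 = 179.

179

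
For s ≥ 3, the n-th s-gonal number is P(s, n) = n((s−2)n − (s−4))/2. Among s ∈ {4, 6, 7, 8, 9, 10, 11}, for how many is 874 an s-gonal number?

s = 4: P(4, 29) = 841 and P(4, 30) = 900; 874 is not s-gonal.
s = 6: P(6, 21) = 861 and P(6, 22) = 946; 874 is not s-gonal.
s = 7: P(7, 19) = 874. ✓
s = 8: P(8, 17) = 833 and P(8, 18) = 936; 874 is not s-gonal.
s = 9: P(9, 16) = 856 and P(9, 17) = 969; 874 is not s-gonal.
s = 10: P(10, 15) = 855 and P(10, 16) = 976; 874 is not s-gonal.
s = 11: P(11, 14) = 833 and P(11, 15) = 960; 874 is not s-gonal.
Hits: s ∈ {7} → 1.

1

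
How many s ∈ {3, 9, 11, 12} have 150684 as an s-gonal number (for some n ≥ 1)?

s = 3: P(3, 548) = 150426 and P(3, 549) = 150975; 150684 is not s-gonal.
s = 9: P(9, 207) = 149454 and P(9, 208) = 150904; 150684 is not s-gonal.
s = 11: P(11, 183) = 150060 and P(11, 184) = 151708; 150684 is not s-gonal.
s = 12: P(12, 174) = 150684. ✓
Hits: s ∈ {12} → 1.

1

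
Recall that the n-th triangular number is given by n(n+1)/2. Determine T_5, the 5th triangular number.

5·6/2 = 30/2 = 15.

15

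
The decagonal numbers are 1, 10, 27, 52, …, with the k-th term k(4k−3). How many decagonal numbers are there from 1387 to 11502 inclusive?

The n-th decagonal number is n(4n−3).
Smallest index with value ≥ 1387: n = 19 (giving 1387).
Largest index with value ≤ 11502: n = 54 (giving 11502).
Indices 19 through 54: 36 terms.

36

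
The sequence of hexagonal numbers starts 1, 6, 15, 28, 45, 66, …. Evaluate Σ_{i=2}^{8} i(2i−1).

Σ i(2i−1) = 2Σi² − Σi over i = 2..8.
Σi = 36 − 1 = 35 and Σi² = 204 − 1 = 203.
2·203 − 1·35 = 371.

371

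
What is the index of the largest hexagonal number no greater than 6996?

59

Solve n(2n−1) ≤ 6996 for integer n.
n = 59 gives 6903 ≤ 6996, while n = 60 gives 7140 > 6996; so the answer is index 59.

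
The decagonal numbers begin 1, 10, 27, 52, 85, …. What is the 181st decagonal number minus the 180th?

1441

Consecutive decagonal numbers differ by 8n − 7: here 8·181 − 7 = 1441.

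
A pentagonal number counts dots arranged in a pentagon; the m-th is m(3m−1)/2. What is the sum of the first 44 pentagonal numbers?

43560

Σ i(3i−1)/2 = (3Σi² − Σi) / 2 over i = 1..44.
Σi = 990 and Σi² = 29370.
(3·29370 − 1·990) / 2 = 87120/2 = 43560.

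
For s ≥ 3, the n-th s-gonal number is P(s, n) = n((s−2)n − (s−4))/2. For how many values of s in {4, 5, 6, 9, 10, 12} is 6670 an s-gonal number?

1

s = 4: P(4, 81) = 6561 and P(4, 82) = 6724; 6670 is not s-gonal.
s = 5: P(5, 66) = 6501 and P(5, 67) = 6700; 6670 is not s-gonal.
s = 6: P(6, 58) = 6670. ✓
s = 9: P(9, 44) = 6666 and P(9, 45) = 6975; 6670 is not s-gonal.
s = 10: P(10, 41) = 6601 and P(10, 42) = 6930; 6670 is not s-gonal.
s = 12: P(12, 36) = 6336 and P(12, 37) = 6697; 6670 is not s-gonal.
Hits: s ∈ {6} → 1.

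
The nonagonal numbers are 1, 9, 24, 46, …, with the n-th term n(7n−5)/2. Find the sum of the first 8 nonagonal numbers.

624

Σ i(7i−5)/2 = (7Σi² − 5Σi) / 2 over i = 1..8.
Σi = 36 and Σi² = 204.
(7·204 − 5·36) / 2 = 1248/2 = 624.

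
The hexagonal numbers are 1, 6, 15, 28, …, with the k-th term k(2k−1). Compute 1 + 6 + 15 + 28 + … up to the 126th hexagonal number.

1341501

Σ i(2i−1) = 2Σi² − Σi over i = 1..126.
Σi = 8001 and Σi² = 674751.
2·674751 − 1·8001 = 1341501.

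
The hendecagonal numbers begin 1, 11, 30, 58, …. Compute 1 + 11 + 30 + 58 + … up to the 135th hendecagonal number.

3699540

Σ i(9i−7)/2 = (9Σi² − 7Σi) / 2 over i = 1..135.
Σi = 9180 and Σi² = 829260.
(9·829260 − 7·9180) / 2 = 7399080/2 = 3699540.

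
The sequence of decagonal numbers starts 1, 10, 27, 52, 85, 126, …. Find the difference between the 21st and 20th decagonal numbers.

Consecutive decagonal numbers differ by 8n − 7: here 8·21 − 7 = 161.

161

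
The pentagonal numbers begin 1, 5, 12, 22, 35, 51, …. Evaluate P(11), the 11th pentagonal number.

176

The 11th pentagonal number is n(3n−1)/2 with n = 11.
11·(3·11 − 1)/2 = 11·32/2 = 11·16 = 176.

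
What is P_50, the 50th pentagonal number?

3725

50·(3·50 − 1)/2 = 50·149/2 = 3725.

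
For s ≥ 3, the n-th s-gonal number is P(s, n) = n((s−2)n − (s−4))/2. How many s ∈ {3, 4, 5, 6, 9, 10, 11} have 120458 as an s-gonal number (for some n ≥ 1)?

s = 3: P(3, 490) = 120295 and P(3, 491) = 120786; 120458 is not s-gonal.
s = 4: P(4, 347) = 120409 and P(4, 348) = 121104; 120458 is not s-gonal.
s = 5: P(5, 283) = 119992 and P(5, 284) = 120842; 120458 is not s-gonal.
s = 6: P(6, 245) = 119805 and P(6, 246) = 120786; 120458 is not s-gonal.
s = 9: P(9, 185) = 119325 and P(9, 186) = 120621; 120458 is not s-gonal.
s = 10: P(10, 173) = 119197 and P(10, 174) = 120582; 120458 is not s-gonal.
s = 11: P(11, 164) = 120458. ✓
Hits: s ∈ {11} → 1.

1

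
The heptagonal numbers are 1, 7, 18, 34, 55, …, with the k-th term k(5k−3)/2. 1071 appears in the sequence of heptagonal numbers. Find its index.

21

Set n(5n−3)/2 = 1071, giving 5n² − 3n − 2142 = 0.
The discriminant is 9 + 40·1071 = 42849, and √42849 = 207.
So n = (3 + 207) / 10 = 210/10 = 21.
Check: 21·(5·21 − 3)/2 = 1071. ✓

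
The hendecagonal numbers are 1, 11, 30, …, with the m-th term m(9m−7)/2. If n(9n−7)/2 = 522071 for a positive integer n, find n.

Set n(9n−7)/2 = 522071, giving 9n² − 7n − 1044142 = 0.
The discriminant is 49 + 72·522071 = 37589161, and √37589161 = 6131.
So n = (7 + 6131) / 18 = 6138/18 = 341.
Check: 341·(9·341 − 7)/2 = 522071. ✓

341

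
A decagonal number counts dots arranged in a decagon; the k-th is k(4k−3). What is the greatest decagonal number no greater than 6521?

6280

Solve n(4n−3) ≤ 6521 for integer n.
n = 40 gives 6280 ≤ 6521, while n = 41 gives 6601 > 6521; so the answer is 6280.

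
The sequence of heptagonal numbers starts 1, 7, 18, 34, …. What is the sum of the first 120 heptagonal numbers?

Σ i(5i−3)/2 = (5Σi² − 3Σi) / 2 over i = 1..120.
Σi = 7260 and Σi² = 583220.
(5·583220 − 3·7260) / 2 = 2894320/2 = 1447160.

1447160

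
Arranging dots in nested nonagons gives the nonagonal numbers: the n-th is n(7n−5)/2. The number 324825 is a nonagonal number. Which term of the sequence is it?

305

Set n(7n−5)/2 = 324825, giving 7n² − 5n − 649650 = 0.
So n = (5 + 4265) / 14 = 4270/14 = 305.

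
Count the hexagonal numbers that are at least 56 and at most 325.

The n-th hexagonal number is n(2n−1).
Smallest index with value ≥ 56: n = 6 (giving 66).
Largest index with value ≤ 325: n = 13 (giving 325).
Indices 6 through 13: 8 terms.

8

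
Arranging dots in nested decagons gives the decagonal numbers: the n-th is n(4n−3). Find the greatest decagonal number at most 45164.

Solve n(4n−3) ≤ 45164 for integer n.
n = 106 gives 44626 ≤ 45164, while n = 107 gives 45475 > 45164; so the answer is 44626.

44626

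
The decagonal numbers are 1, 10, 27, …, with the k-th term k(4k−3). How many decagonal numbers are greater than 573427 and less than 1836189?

The n-th decagonal number is n(4n−3).
Smallest index with value > 573427: n = 380 (giving 576460).
Largest index with value < 1836189: n = 677 (giving 1831285).
Indices 380 through 677: 298 terms.

298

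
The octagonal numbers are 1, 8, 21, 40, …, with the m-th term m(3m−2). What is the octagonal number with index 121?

43681

121·(3·121 − 2) = 121·361 = 43681.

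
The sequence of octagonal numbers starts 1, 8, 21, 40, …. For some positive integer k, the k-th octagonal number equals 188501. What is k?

Set n(3n−2) = 188501, giving 3n² − 2n − 188501 = 0.
The discriminant is 4 + 12·188501 = 2262016, and √2262016 = 1504.
So n = (2 + 1504) / 6 = 1506/6 = 251.
Check: 251·(3·251 − 2) = 188501. ✓

251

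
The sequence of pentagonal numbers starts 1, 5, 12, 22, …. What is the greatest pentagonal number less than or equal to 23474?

Solve n(3n−1)/2 ≤ 23474 for integer n.
n = 125 gives 23375 ≤ 23474, while n = 126 gives 23751 > 23474; so the answer is 23375.

23375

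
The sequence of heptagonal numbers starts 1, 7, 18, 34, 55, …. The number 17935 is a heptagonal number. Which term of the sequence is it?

85

Set n(5n−3)/2 = 17935, giving 5n² − 3n − 35870 = 0.
The discriminant is 9 + 40·17935 = 717409, and √717409 = 847.
So n = (3 + 847) / 10 = 850/10 = 85.
Check: 85·(5·85 − 3)/2 = 17935. ✓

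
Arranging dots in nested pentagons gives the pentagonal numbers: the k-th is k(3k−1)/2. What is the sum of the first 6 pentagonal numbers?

Σ i(3i−1)/2 = (3Σi² − Σi) / 2 over i = 1..6.
Σi = 21 and Σi² = 91.
(3·91 − 1·21) / 2 = 252/2 = 126.

126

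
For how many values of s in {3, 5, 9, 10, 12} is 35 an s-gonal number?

s = 3: P(3, 7) = 28 and P(3, 8) = 36; 35 is not s-gonal.
s = 5: P(5, 5) = 35. ✓
s = 9: P(9, 3) = 24 and P(9, 4) = 46; 35 is not s-gonal.
s = 10: P(10, 3) = 27 and P(10, 4) = 52; 35 is not s-gonal.
s = 12: P(12, 3) = 33 and P(12, 4) = 64; 35 is not s-gonal.
Hits: s ∈ {5} → 1.

1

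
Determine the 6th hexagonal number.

The 6th hexagonal number is n(2n−1) with n = 6.
6·(2·6 − 1) = 6·11 = 66.

66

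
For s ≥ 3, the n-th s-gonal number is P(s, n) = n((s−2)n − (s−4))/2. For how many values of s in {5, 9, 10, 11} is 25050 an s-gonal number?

1

s = 5: P(5, 129) = 24897 and P(5, 130) = 25285; 25050 is not s-gonal.
s = 9: P(9, 84) = 24486 and P(9, 85) = 25075; 25050 is not s-gonal.
s = 10: P(10, 79) = 24727 and P(10, 80) = 25360; 25050 is not s-gonal.
s = 11: P(11, 75) = 25050. ✓
Hits: s ∈ {11} → 1.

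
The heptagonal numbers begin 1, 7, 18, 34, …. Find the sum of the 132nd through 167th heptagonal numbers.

2013162

Σ i(5i−3)/2 = (5Σi² − 3Σi) / 2 over i = 132..167.
Σi = 14028 − 8646 = 5382 and Σi² = 1566460 − 757966 = 808494.
(5·808494 − 3·5382) / 2 = 4026324/2 = 2013162.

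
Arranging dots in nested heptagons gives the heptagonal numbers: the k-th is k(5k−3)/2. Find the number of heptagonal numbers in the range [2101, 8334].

The n-th heptagonal number is n(5n−3)/2.
Smallest index with value ≥ 2101: n = 30 (giving 2205).
Largest index with value ≤ 8334: n = 58 (giving 8323).
Indices 30 through 58: 29 terms.

29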